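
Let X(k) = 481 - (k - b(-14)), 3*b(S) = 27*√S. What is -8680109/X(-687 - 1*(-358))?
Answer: -43400545/4057 + 8680109*I*√14/73026 ≈ -10698.0 + 444.75*I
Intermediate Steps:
b(S) = 9*√S (b(S) = (27*√S)/3 = 9*√S)
X(k) = 481 - k + 9*I*√14 (X(k) = 481 - (k - 9*√(-14)) = 481 - (k - 9*I*√14) = 481 + (-k + 9*I*√14) = 481 - k + 9*I*√14)
-8680109/X(-687 - 1*(-358)) = -8680109/(481 - (-687 - 1*(-358)) + 9*I*√14) = -8680109/(481 - (-687 + 358) + 9*I*√14) = -8680109/(481 - 1*(-329) + 9*I*√14) = -8680109/(481 + 329 + 9*I*√14) = -8680109/(810 + 9*I*√14)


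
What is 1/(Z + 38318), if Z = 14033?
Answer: 1/52351 ≈ 1.9102e-5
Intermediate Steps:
1/(Z + 38318) = 1/(14033 + 38318) = 1/52351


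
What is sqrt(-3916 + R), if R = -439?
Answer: I*sqrt(4355) ≈ 65.992*I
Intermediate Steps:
sqrt(-3916 + R) = sqrt(-3916 - 439) = sqrt(-4355) = I*sqrt(4355)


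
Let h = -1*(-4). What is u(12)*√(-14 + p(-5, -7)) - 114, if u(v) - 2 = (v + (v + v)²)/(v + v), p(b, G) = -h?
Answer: -114 + 159*I*√2/2 ≈ -114.0 + 112.43*I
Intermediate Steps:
h = 4
p(b, G) = -4 (p(b, G) = -1*4 = -4)
u(v) = 2 + (v + 4*v²)/(2*v) (u(v) = 2 + (v + (v + v)²)/(v + v) = 2 + (v + (2*v)²)/((2*v)) = 2 + (v + 4*v²)*(1/(2*v)) = 2 + (v + 4*v²)/(2*v))
u(12)*√(-14 + p(-5, -7)) - 114 = (5/2 + 2*12)*√(-14 - 4) - 114 = (5/2 + 24)*√(-18) - 114 = 53*(3*I*√2)/2 - 114 = 159*I*√2/2 - 114 = -114 + 159*I*√2/2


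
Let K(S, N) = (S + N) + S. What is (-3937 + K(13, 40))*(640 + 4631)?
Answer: -20404041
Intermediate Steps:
K(S, N) = N + 2*S (K(S, N) = (N + S) + S = N + 2*S)
(-3937 + K(13, 40))*(640 + 4631) = (-3937 + (40 + 2*13))*(640 + 4631) = (-3937 + (40 + 26))*5271 = (-3937 + 66)*5271 = -3871*5271 = -20404041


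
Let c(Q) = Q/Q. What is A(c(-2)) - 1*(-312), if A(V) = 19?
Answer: 331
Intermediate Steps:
c(Q) = 1
A(c(-2)) - 1*(-312) = 19 - 1*(-312) = 19 + 312 = 331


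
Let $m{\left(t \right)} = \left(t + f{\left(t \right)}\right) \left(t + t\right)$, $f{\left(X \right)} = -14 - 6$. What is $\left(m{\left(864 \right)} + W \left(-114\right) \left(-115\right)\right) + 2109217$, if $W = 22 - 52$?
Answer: $3174349$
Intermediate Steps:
$f{\left(X \right)} = -20$
$W = -30$ ($W = 22 - 52 = -30$)
$m{\left(t \right)} = 2 t \left(-20 + t\right)$ ($m{\left(t \right)} = \left(t - 20\right) \left(t + t\right) = \left(-20 + t\right) 2 t = 2 t \left(-20 + t\right)$)
$\left(m{\left(864 \right)} + W \left(-114\right) \left(-115\right)\right) + 2109217 = \left(2 \cdot 864 \left(-20 + 864\right) + \left(-30\right) \left(-114\right) \left(-115\right)\right) + 2109217 = \left(2 \cdot 864 \cdot 844 + 3420 \left(-115\right)\right) + 2109217 = \left(1458432 - 393300\right) + 2109217 = 1065132 + 2109217 = 3174349$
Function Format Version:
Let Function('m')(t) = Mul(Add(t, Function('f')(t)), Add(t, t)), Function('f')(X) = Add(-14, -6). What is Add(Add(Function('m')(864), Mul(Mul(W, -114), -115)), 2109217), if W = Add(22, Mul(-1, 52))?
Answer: 3174349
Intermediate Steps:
Function('f')(X) = -20
W = -30 (W = Add(22, -52) = -30)
Function('m')(t) = Mul(2, t, Add(-20, t)) (Function('m')(t) = Mul(Add(t, -20), Add(t, t)) = Mul(Add(-20, t), Mul(2, t)) = Mul(2, t, Add(-20, t)))
Add(Add(Function('m')(864), Mul(Mul(W, -114), -115)), 2109217) = Add(Add(Mul(2, 864, Add(-20, 864)), Mul(Mul(-30, -114), -115)), 2109217) = Add(Add(Mul(2, 864, 844), Mul(3420, -115)), 2109217) = Add(Add(1458432, -393300), 2109217) = Add(1065132, 2109217) = 3174349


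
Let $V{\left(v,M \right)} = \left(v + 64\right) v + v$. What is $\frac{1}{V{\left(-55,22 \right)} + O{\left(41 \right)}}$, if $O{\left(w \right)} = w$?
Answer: $- \frac{1}{509} \approx -0.0019646$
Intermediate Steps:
$V{\left(v,M \right)} = v + v \left(64 + v\right)$ ($V{\left(v,M \right)} = \left(64 + v\right) v + v = v \left(64 + v\right) + v = v + v \left(64 + v\right)$)
$\frac{1}{V{\left(-55,22 \right)} + O{\left(41 \right)}} = \frac{1}{- 55 \left(65 - 55\right) + 41} = \frac{1}{\left(-55\right) 10 + 41} = \frac{1}{-550 + 41} = \frac{1}{-509} = - \frac{1}{509}$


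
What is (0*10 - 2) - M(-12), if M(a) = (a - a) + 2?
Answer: -4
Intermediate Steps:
M(a) = 2 (M(a) = 0 + 2 = 2)
(0*10 - 2) - M(-12) = (0*10 - 2) - 1*2 = (0 - 2) - 2 = -2 - 2 = -4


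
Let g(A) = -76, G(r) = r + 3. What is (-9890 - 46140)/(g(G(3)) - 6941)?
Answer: 56030/7017 ≈ 7.9849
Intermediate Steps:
G(r) = 3 + r
(-9890 - 46140)/(g(G(3)) - 6941) = (-9890 - 46140)/(-76 - 6941) = -56030/(-7017) = -56030*(-1/7017) = 56030/7017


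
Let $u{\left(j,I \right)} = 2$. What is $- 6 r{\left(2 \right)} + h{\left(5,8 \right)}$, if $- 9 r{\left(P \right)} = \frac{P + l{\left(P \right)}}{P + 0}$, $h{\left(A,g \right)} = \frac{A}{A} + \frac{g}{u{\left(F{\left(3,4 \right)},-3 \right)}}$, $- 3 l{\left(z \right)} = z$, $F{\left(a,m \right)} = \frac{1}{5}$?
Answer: $\frac{49}{9} \approx 5.4444$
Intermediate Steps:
$F{\left(a,m \right)} = \frac{1}{5}$
$l{\left(z \right)} = - \frac{z}{3}$
$h{\left(A,g \right)} = 1 + \frac{g}{2}$ ($h{\left(A,g \right)} = \frac{A}{A} + \frac{g}{2} = 1 + g \frac{1}{2} = 1 + \frac{g}{2}$)
$r{\left(P \right)} = - \frac{2}{27}$ ($r{\left(P \right)} = - \frac{\left(P - \frac{P}{3}\right) \frac{1}{P + 0}}{9} = - \frac{\frac{2 P}{3} \frac{1}{P}}{9} = \left(- \frac{1}{9}\right) \frac{2}{3} = - \frac{2}{27}$)
$- 6 r{\left(2 \right)} + h{\left(5,8 \right)} = \left(-6\right) \left(- \frac{2}{27}\right) + \left(1 + \frac{1}{2} \cdot 8\right) = \frac{4}{9} + \left(1 + 4\right) = \frac{4}{9} + 5 = \frac{49}{9}$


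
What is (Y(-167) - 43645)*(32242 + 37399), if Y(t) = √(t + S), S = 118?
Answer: -3039481445 + 487487*I ≈ -3.0395e+9 + 4.8749e+5*I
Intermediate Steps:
Y(t) = √(118 + t) (Y(t) = √(t + 118) = √(118 + t))
(Y(-167) - 43645)*(32242 + 37399) = (√(118 - 167) - 43645)*(32242 + 37399) = (√(-49) - 43645)*69641 = (7*I - 43645)*69641 = (-43645 + 7*I)*69641 = -3039481445 + 487487*I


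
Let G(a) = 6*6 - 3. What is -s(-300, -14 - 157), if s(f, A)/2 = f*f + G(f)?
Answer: -180066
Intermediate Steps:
G(a) = 33 (G(a) = 36 - 3 = 33)
s(f, A) = 66 + 2*f² (s(f, A) = 2*(f*f + 33) = 2*(f² + 33) = 2*(33 + f²) = 66 + 2*f²)
-s(-300, -14 - 157) = -(66 + 2*(-300)²) = -(66 + 2*90000) = -(66 + 180000) = -1*180066 = -180066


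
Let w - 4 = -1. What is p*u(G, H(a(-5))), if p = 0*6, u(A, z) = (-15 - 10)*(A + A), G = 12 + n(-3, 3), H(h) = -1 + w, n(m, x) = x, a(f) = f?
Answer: 0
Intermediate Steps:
w = 3 (w = 4 - 1 = 3)
H(h) = 2 (H(h) = -1 + 3 = 2)
G = 15 (G = 12 + 3 = 15)
u(A, z) = -50*A
p = 0
p*u(G, H(a(-5))) = 0*(-50*15) = 0*(-750) = 0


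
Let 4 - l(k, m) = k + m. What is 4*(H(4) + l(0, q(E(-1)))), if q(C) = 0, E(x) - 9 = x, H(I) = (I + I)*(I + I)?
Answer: 272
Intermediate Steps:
H(I) = 4*I**2 (H(I) = (2*I)*(2*I) = 4*I**2)
E(x) = 9 + x
l(k, m) = 4 - k - m (l(k, m) = 4 - (k + m) = 4 + (-k - m) = 4 - k - m)
4*(H(4) + l(0, q(E(-1)))) = 4*(4*4**2 + (4 - 1*0 - 1*0)) = 4*(4*16 + (4 + 0 + 0)) = 4*(64 + 4) = 4*68 = 272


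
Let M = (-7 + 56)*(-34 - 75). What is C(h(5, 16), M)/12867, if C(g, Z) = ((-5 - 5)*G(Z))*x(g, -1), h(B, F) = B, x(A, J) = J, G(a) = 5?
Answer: 50/12867 ≈ 0.0038859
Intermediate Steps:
M = -5341 (M = 49*(-109) = -5341)
C(g, Z) = 50 (C(g, Z) = ((-5 - 5)*5)*(-1) = -10*5*(-1) = -50*(-1) = 50)
C(h(5, 16), M)/12867 = 50/12867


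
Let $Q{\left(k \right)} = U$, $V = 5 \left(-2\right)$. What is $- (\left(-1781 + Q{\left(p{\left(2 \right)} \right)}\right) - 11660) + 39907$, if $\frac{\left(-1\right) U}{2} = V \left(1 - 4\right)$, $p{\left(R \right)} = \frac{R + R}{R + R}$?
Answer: $53408$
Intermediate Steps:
$V = -10$
$p{\left(R \right)} = 1$ ($p{\left(R \right)} = \frac{2 R}{2 R} = 2 R \frac{1}{2 R} = 1$)
$U = -60$ ($U = - 2 \left(- 10 \left(1 - 4\right)\right) = - 2 \left(\left(-10\right) \left(-3\right)\right) = \left(-2\right) 30 = -60$)
$Q{\left(k \right)} = -60$
$- (\left(-1781 + Q{\left(p{\left(2 \right)} \right)}\right) - 11660) + 39907 = - (\left(-1781 - 60\right) - 11660) + 39907 = - (-1841 - 11660) + 39907 = \left(-1\right) \left(-13501\right) + 39907 = 13501 + 39907 = 53408$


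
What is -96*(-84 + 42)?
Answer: 4032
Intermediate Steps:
-96*(-84 + 42) = -96*(-42) = 4032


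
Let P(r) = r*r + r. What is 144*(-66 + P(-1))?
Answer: -9504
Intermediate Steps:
P(r) = r + r**2 (P(r) = r**2 + r = r + r**2)
144*(-66 + P(-1)) = 144*(-66 - (1 - 1)) = 144*(-66 - 1*0) = 144*(-66 + 0) = 144*(-66) = -9504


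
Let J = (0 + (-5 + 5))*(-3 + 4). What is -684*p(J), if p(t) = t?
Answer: 0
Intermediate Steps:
J = 0 (J = (0 + 0)*1 = 0*1 = 0)
-684*p(J) = -684*0 = 0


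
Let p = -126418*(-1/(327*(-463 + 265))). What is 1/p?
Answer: -32373/63209 ≈ -0.51216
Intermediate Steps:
p = -63209/32373 (p = -126418/((-327*(-198))) = -126418/64746 = -126418*1/64746 = -63209/32373 ≈ -1.9525)
1/p = 1/(-63209/32373) = -32373/63209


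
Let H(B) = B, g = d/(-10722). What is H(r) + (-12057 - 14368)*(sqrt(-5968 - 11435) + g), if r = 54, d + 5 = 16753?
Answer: 221572444/5361 - 26425*I*sqrt(17403) ≈ 41330.0 - 3.486e+6*I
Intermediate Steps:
d = 16748 (d = -5 + 16753 = 16748)
g = -8374/5361 (g = 16748/(-10722) = 16748*(-1/10722) = -8374/5361 ≈ -1.5620)
H(r) + (-12057 - 14368)*(sqrt(-5968 - 11435) + g) = 54 + (-12057 - 14368)*(sqrt(-5968 - 11435) - 8374/5361) = 54 - 26425*(sqrt(-17403) - 8374/5361) = 54 - 26425*(I*sqrt(17403) - 8374/5361) = 54 - 26425*(-8374/5361 + I*sqrt(17403)) = 54 + (221282950/5361 - 26425*I*sqrt(17403)) = 221572444/5361 - 26425*I*sqrt(17403)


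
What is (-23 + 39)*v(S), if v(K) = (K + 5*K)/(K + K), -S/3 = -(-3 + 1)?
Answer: 48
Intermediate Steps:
S = -6 (S = -(-3)*(-3 + 1) = -(-3)*(-2) = -3*2 = -6)
v(K) = 3 (v(K) = (6*K)/((2*K)) = (6*K)*(1/(2*K)) = 3)
(-23 + 39)*v(S) = (-23 + 39)*3 = 16*3 = 48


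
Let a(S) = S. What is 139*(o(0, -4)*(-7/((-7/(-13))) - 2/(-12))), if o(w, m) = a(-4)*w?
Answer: 0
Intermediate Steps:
o(w, m) = -4*w
139*(o(0, -4)*(-7/((-7/(-13))) - 2/(-12))) = 139*((-4*0)*(-7/((-7/(-13))) - 2/(-12))) = 139*(0*(-7/((-7*(-1/13))) - 2*(-1/12))) = 139*(0*(-7/7/13 + ⅙)) = 139*(0*(-7*13/7 + ⅙)) = 139*(0*(-13 + ⅙)) = 139*(0*(-77/6)) = 139*0 = 0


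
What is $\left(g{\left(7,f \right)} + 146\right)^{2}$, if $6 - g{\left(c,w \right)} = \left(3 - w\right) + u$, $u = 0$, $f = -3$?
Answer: $21316$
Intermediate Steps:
$g{\left(c,w \right)} = 3 + w$ ($g{\left(c,w \right)} = 6 - \left(\left(3 - w\right) + 0\right) = 6 - \left(3 - w\right) = 6 + \left(-3 + w\right) = 3 + w$)
$\left(g{\left(7,f \right)} + 146\right)^{2} = \left(\left(3 - 3\right) + 146\right)^{2} = \left(0 + 146\right)^{2} = 146^{2} = 21316$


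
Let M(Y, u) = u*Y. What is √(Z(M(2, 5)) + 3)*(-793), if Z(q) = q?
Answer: -793*√13 ≈ -2859.2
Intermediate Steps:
M(Y, u) = Y*u
√(Z(M(2, 5)) + 3)*(-793) = √(2*5 + 3)*(-793) = √(10 + 3)*(-793) = √13*(-793) = -793*√13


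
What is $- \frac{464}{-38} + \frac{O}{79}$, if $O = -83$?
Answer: $\frac{16751}{1501} \approx 11.16$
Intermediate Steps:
$- \frac{464}{-38} + \frac{O}{79} = - \frac{464}{-38} - \frac{83}{79} = \left(-464\right) \left(- \frac{1}{38}\right) - \frac{83}{79} = \frac{232}{19} - \frac{83}{79} = \frac{16751}{1501}$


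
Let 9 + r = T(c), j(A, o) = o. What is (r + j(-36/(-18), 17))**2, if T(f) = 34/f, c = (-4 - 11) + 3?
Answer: 961/36 ≈ 26.694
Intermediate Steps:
c = -12 (c = -15 + 3 = -12)
r = -71/6 (r = -9 + 34/(-12) = -9 + 34*(-1/12) = -9 - 17/6 = -71/6 ≈ -11.833)
(r + j(-36/(-18), 17))**2 = (-71/6 + 17)**2 = (31/6)**2 = 961/36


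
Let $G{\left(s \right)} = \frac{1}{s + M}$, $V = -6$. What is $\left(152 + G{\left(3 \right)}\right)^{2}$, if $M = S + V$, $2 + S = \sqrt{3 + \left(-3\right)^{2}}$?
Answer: $\frac{3884853}{169} - \frac{7884 \sqrt{3}}{169} \approx 22907.0$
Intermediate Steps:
$S = -2 + 2 \sqrt{3}$ ($S = -2 + \sqrt{3 + \left(-3\right)^{2}} = -2 + \sqrt{3 + 9} = -2 + \sqrt{12} = -2 + 2 \sqrt{3} \approx 1.4641$)
$M = -8 + 2 \sqrt{3}$ ($M = \left(-2 + 2 \sqrt{3}\right) - 6 = -8 + 2 \sqrt{3} \approx -4.5359$)
$G{\left(s \right)} = \frac{1}{-8 + s + 2 \sqrt{3}}$ ($G{\left(s \right)} = \frac{1}{s - \left(8 - 2 \sqrt{3}\right)} = \frac{1}{-8 + s + 2 \sqrt{3}}$)
$\left(152 + G{\left(3 \right)}\right)^{2} = \left(152 + \frac{1}{-8 + 3 + 2 \sqrt{3}}\right)^{2} = \left(152 + \frac{1}{-5 + 2 \sqrt{3}}\right)^{2}$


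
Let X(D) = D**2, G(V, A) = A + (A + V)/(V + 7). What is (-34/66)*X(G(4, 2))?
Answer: -13328/3993 ≈ -3.3378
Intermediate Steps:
G(V, A) = A + (A + V)/(7 + V)
(-34/66)*X(G(4, 2)) = (-34/66)*((4 + 8*2 + 2*4)/(7 + 4))**2 = (-34*1/66)*((4 + 16 + 8)/11)**2 = -17*((1/11)*28)**2/33 = -17*(28/11)**2/33 = -17/33*784/121 = -13328/3993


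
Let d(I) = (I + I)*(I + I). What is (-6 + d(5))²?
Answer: 8836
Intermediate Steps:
d(I) = 4*I² (d(I) = (2*I)*(2*I) = 4*I²)
(-6 + d(5))² = (-6 + 4*5²)² = (-6 + 4*25)² = (-6 + 100)² = 94² = 8836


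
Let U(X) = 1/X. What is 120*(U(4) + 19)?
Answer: 2310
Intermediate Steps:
120*(U(4) + 19) = 120*(1/4 + 19) = 120*(77/4) = 2310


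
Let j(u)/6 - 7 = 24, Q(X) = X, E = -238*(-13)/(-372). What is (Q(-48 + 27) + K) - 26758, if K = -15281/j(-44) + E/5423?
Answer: -265629986/9889 ≈ -26861.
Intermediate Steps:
E = -1547/186 (E = 3094*(-1/372) = -1547/186 ≈ -8.3172)
j(u) = 186 (j(u) = 42 + 6*24 = 42 + 144 = 186)
K = -812455/9889 (K = -15281/186 - 1547/186/5423 = -15281*1/186 - 1547/186*1/5423 = -15281/186 - 91/59334 = -812455/9889 ≈ -82.157)
(Q(-48 + 27) + K) - 26758 = ((-48 + 27) - 812455/9889) - 26758 = (-21 - 812455/9889) - 26758 = -1020124/9889 - 26758 = -265629986/9889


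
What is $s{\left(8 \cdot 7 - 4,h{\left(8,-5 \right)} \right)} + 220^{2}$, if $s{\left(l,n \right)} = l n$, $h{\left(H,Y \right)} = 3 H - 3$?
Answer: $49492$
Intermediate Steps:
$h{\left(H,Y \right)} = -3 + 3 H$
$s{\left(8 \cdot 7 - 4,h{\left(8,-5 \right)} \right)} + 220^{2} = \left(8 \cdot 7 - 4\right) \left(-3 + 3 \cdot 8\right) + 220^{2} = \left(56 - 4\right) \left(-3 + 24\right) + 48400 = 52 \cdot 21 + 48400 = 1092 + 48400 = 49492$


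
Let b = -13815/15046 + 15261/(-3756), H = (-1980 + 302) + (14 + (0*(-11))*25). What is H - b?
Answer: -15625958853/9418796 ≈ -1659.0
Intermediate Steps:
H = -1664 (H = -1678 + (14 + 0*25) = -1678 + (14 + 0) = -1678 + 14 = -1664)
b = -46917691/9418796 (b = -13815*1/15046 + 15261*(-1/3756) = -13815/15046 - 5087/1252 = -46917691/9418796 ≈ -4.9813)
H - b = -1664 - 1*(-46917691/9418796) = -1664 + 46917691/9418796 = -15625958853/9418796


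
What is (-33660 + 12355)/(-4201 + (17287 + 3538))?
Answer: -21305/16624 ≈ -1.2816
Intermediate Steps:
(-33660 + 12355)/(-4201 + (17287 + 3538)) = -21305/(-4201 + 20825) = -21305/16624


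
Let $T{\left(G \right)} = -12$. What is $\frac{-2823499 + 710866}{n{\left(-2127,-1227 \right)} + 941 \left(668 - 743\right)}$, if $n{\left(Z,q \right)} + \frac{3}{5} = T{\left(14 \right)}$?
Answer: $\frac{3521055}{117646} \approx 29.929$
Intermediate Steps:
$n{\left(Z,q \right)} = - \frac{63}{5}$ ($n{\left(Z,q \right)} = - \frac{3}{5} - 12 = - \frac{63}{5}$)
$\frac{-2823499 + 710866}{n{\left(-2127,-1227 \right)} + 941 \left(668 - 743\right)} = \frac{-2823499 + 710866}{- \frac{63}{5} + 941 \left(668 - 743\right)} = - \frac{2112633}{- \frac{63}{5} + 941 \left(-75\right)} = - \frac{2112633}{- \frac{63}{5} - 70575} = - \frac{2112633}{- \frac{352938}{5}} = \left(-2112633\right) \left(- \frac{5}{352938}\right) = \frac{3521055}{117646}$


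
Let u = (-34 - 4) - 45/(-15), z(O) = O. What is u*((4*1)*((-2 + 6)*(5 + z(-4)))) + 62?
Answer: -498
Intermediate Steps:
u = -35 (u = -38 - 45*(-1/15) = -38 + 3 = -35)
u*((4*1)*((-2 + 6)*(5 + z(-4)))) + 62 = -35*4*1*(-2 + 6)*(5 - 4) + 62 = -140*4*1 + 62 = -140*4 + 62 = -35*16 + 62 = -560 + 62 = -498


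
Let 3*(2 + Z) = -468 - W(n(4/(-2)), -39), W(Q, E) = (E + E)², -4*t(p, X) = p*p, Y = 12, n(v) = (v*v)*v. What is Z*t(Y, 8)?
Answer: 78696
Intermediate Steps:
n(v) = v³ (n(v) = v²*v = v³)
t(p, X) = -p²/4 (t(p, X) = -p*p/4 = -p²/4)
W(Q, E) = 4*E² (W(Q, E) = (2*E)² = 4*E²)
Z = -2186 (Z = -2 + (-468 - 4*(-39)²)/3 = -2 + (-468 - 4*1521)/3 = -2 + (-468 - 1*6084)/3 = -2 + (-468 - 6084)/3 = -2 + (⅓)*(-6552) = -2 - 2184 = -2186)
Z*t(Y, 8) = -(-1093)*12²/2 = -(-1093)*144/2 = -2186*(-36) = 78696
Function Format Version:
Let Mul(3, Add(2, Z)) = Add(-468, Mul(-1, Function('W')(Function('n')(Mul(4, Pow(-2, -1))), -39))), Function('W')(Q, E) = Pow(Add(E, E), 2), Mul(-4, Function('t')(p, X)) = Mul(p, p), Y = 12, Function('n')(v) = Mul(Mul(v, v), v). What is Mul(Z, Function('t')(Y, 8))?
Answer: 78696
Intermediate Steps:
Function('n')(v) = Pow(v, 3) (Function('n')(v) = Mul(Pow(v, 2), v) = Pow(v, 3))
Function('t')(p, X) = Mul(Rational(-1, 4), Pow(p, 2)) (Function('t')(p, X) = Mul(Rational(-1, 4), Mul(p, p)) = Mul(Rational(-1, 4), Pow(p, 2)))
Function('W')(Q, E) = Mul(4, Pow(E, 2)) (Function('W')(Q, E) = Pow(Mul(2, E), 2) = Mul(4, Pow(E, 2)))
Z = -2186 (Z = Add(-2, Mul(Rational(1, 3), Add(-468, Mul(-1, Mul(4, Pow(-39, 2)))))) = Add(-2, Mul(Rational(1, 3), Add(-468, Mul(-1, Mul(4, 1521))))) = Add(-2, Mul(Rational(1, 3), Add(-468, Mul(-1, 6084)))) = Add(-2, Mul(Rational(1, 3), Add(-468, -6084))) = Add(-2, Mul(Rational(1, 3), -6552)) = Add(-2, -2184) = -2186)
Mul(Z, Function('t')(Y, 8)) = Mul(-2186, Mul(Rational(-1, 4), Pow(12, 2))) = Mul(-2186, Mul(Rational(-1, 4), 144)) = Mul(-2186, -36) = 78696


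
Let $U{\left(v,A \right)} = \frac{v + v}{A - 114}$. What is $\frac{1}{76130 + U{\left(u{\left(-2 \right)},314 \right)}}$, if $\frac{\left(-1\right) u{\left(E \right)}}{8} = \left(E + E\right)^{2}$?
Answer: $\frac{25}{1903218} \approx 1.3136 \cdot 10^{-5}$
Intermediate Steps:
$u{\left(E \right)} = - 32 E^{2}$ ($u{\left(E \right)} = - 8 \left(E + E\right)^{2} = - 8 \left(2 E\right)^{2} = - 8 \cdot 4 E^{2} = - 32 E^{2}$)
$U{\left(v,A \right)} = \frac{2 v}{-114 + A}$
$\frac{1}{76130 + U{\left(u{\left(-2 \right)},314 \right)}} = \frac{1}{76130 + \frac{2 \left(- 32 \left(-2\right)^{2}\right)}{-114 + 314}} = \frac{1}{76130 + \frac{2 \left(\left(-32\right) 4\right)}{200}} = \frac{1}{76130 + 2 \left(-128\right) \frac{1}{200}} = \frac{1}{76130 - \frac{32}{25}} = \frac{1}{\frac{1903218}{25}} = \frac{25}{1903218}$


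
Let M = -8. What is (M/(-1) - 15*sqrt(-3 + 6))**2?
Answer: 739 - 240*sqrt(3) ≈ 323.31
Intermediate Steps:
(M/(-1) - 15*sqrt(-3 + 6))**2 = (-8/(-1) - 15*sqrt(-3 + 6))**2 = (-8*(-1) - 15*sqrt(3))**2 = (8 - 15*sqrt(3))**2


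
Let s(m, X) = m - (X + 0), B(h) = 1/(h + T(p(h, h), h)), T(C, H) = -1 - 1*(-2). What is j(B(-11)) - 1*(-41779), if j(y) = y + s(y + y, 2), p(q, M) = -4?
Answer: 417767/10 ≈ 41777.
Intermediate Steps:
T(C, H) = 1 (T(C, H) = -1 + 2 = 1)
B(h) = 1/(1 + h) (B(h) = 1/(h + 1) = 1/(1 + h))
s(m, X) = m - X
j(y) = -2 + 3*y (j(y) = y + ((y + y) - 1*2) = y + (2*y - 2) = y + (-2 + 2*y) = -2 + 3*y)
j(B(-11)) - 1*(-41779) = (-2 + 3/(1 - 11)) - 1*(-41779) = (-2 + 3/(-10)) + 41779 = (-2 + 3*(-⅒)) + 41779 = (-2 - 3/10) + 41779 = -23/10 + 41779 = 417767/10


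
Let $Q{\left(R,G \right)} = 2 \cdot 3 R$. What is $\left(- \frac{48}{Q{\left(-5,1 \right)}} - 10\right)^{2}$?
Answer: $\frac{1764}{25} \approx 70.56$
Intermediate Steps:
$Q{\left(R,G \right)} = 6 R$
$\left(- \frac{48}{Q{\left(-5,1 \right)}} - 10\right)^{2} = \left(- \frac{48}{6 \left(-5\right)} - 10\right)^{2} = \left(- \frac{48}{-30} - 10\right)^{2} = \left(\left(-48\right) \left(- \frac{1}{30}\right) - 10\right)^{2} = \left(\frac{8}{5} - 10\right)^{2} = \left(- \frac{42}{5}\right)^{2} = \frac{1764}{25}$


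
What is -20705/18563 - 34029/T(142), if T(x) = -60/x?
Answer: 14949560689/185630 ≈ 80534.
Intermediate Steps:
-20705/18563 - 34029/T(142) = -20705/18563 - 34029/((-60/142)) = -20705*1/18563 - 34029/((-60*1/142)) = -20705/18563 - 34029/(-30/71) = -20705/18563 - 34029*(-71/30) = -20705/18563 + 805353/10 = 14949560689/185630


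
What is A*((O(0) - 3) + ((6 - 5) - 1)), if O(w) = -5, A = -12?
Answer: 96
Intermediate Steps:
A*((O(0) - 3) + ((6 - 5) - 1)) = -12*((-5 - 3) + ((6 - 5) - 1)) = -12*(-8 + (1 - 1)) = -12*(-8 + 0) = -12*(-8) = 96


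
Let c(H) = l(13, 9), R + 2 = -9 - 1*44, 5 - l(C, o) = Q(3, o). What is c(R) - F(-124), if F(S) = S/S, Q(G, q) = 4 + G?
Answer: -3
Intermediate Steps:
l(C, o) = -2 (l(C, o) = 5 - (4 + 3) = 5 - 1*7 = 5 - 7 = -2)
R = -55 (R = -2 + (-9 - 1*44) = -2 + (-9 - 44) = -2 - 53 = -55)
F(S) = 1
c(H) = -2
c(R) - F(-124) = -2 - 1*1 = -2 - 1 = -3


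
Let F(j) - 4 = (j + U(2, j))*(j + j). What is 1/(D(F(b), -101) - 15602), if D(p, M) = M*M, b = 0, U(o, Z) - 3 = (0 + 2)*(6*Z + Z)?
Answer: -1/5401 ≈ -0.00018515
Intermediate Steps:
U(o, Z) = 3 + 14*Z (U(o, Z) = 3 + (0 + 2)*(6*Z + Z) = 3 + 2*(7*Z) = 3 + 14*Z)
F(j) = 4 + 2*j*(3 + 15*j) (F(j) = 4 + (j + (3 + 14*j))*(j + j) = 4 + (3 + 15*j)*(2*j) = 4 + 2*j*(3 + 15*j))
D(p, M) = M²
1/(D(F(b), -101) - 15602) = 1/((-101)² - 15602) = 1/(10201 - 15602) = 1/(-5401) = -1/5401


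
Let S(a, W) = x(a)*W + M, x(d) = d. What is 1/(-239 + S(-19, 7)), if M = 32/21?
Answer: -21/7780 ≈ -0.0026992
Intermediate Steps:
M = 32/21 (M = 32*(1/21) = 32/21 ≈ 1.5238)
S(a, W) = 32/21 + W*a (S(a, W) = a*W + 32/21 = W*a + 32/21 = 32/21 + W*a)
1/(-239 + S(-19, 7)) = 1/(-239 + (32/21 + 7*(-19))) = 1/(-239 + (32/21 - 133)) = 1/(-239 - 2761/21) = 1/(-7780/21) = -21/7780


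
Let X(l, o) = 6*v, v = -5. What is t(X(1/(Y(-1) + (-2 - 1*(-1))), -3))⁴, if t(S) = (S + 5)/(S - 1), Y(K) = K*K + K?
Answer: 390625/923521 ≈ 0.42297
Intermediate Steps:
Y(K) = K + K² (Y(K) = K² + K = K + K²)
X(l, o) = -30 (X(l, o) = 6*(-5) = -30)
t(S) = (5 + S)/(-1 + S)
t(X(1/(Y(-1) + (-2 - 1*(-1))), -3))⁴ = ((5 - 30)/(-1 - 30))⁴ = (-25/(-31))⁴ = (-1/31*(-25))⁴ = (25/31)⁴ = 390625/923521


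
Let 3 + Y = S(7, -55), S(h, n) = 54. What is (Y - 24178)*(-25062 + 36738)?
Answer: -281706852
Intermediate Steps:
Y = 51 (Y = -3 + 54 = 51)
(Y - 24178)*(-25062 + 36738) = (51 - 24178)*(-25062 + 36738) = -24127*11676 = -281706852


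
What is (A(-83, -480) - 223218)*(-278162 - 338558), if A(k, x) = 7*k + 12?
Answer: 138013918640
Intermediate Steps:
A(k, x) = 12 + 7*k
(A(-83, -480) - 223218)*(-278162 - 338558) = ((12 + 7*(-83)) - 223218)*(-278162 - 338558) = ((12 - 581) - 223218)*(-616720) = (-569 - 223218)*(-616720) = -223787*(-616720) = 138013918640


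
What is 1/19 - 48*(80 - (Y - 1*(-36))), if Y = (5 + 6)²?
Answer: 70225/19 ≈ 3696.1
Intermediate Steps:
Y = 121 (Y = 11² = 121)
1/19 - 48*(80 - (Y - 1*(-36))) = 1/19 - 48*(80 - (121 - 1*(-36))) = 1/19 - 48*(80 - (121 + 36)) = 1/19 - 48*(80 - 1*157) = 1/19 - 48*(80 - 157) = 1/19 - 48*(-77) = 1/19 + 3696 = 70225/19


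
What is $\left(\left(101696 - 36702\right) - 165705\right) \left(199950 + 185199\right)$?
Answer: $-38788740939$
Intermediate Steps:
$\left(\left(101696 - 36702\right) - 165705\right) \left(199950 + 185199\right) = \left(64994 - 165705\right) 385149 = \left(-100711\right) 385149 = -38788740939$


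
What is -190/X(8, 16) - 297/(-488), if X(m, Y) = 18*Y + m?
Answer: -601/18056 ≈ -0.033285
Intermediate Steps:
X(m, Y) = m + 18*Y
-190/X(8, 16) - 297/(-488) = -190/(8 + 18*16) - 297/(-488) = -190/(8 + 288) - 297*(-1/488) = -190/296 + 297/488 = -190*1/296 + 297/488 = -95/148 + 297/488 = -601/18056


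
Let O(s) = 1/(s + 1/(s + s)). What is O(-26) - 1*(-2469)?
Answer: 3340505/1353 ≈ 2469.0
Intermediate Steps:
O(s) = 1/(s + 1/(2*s))
O(-26) - 1*(-2469) = 2*(-26)/(1 + 2*(-26)²) - 1*(-2469) = 2*(-26)/(1 + 2*676) + 2469 = 2*(-26)/(1 + 1352) + 2469 = 2*(-26)/1353 + 2469 = 2*(-26)*(1/1353) + 2469 = -52/1353 + 2469 = 3340505/1353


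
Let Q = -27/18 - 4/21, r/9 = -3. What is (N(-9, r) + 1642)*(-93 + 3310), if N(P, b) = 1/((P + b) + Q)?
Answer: 8361767948/1583 ≈ 5.2822e+6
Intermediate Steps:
r = -27 (r = 9*(-3) = -27)
Q = -71/42 (Q = -27*1/18 - 4*1/21 = -3/2 - 4/21 = -71/42 ≈ -1.6905)
N(P, b) = 1/(-71/42 + P + b) (N(P, b) = 1/((P + b) - 71/42) = 1/(-71/42 + P + b))
(N(-9, r) + 1642)*(-93 + 3310) = (42/(-71 + 42*(-9) + 42*(-27)) + 1642)*(-93 + 3310) = (42/(-71 - 378 - 1134) + 1642)*3217 = (42/(-1583) + 1642)*3217 = (42*(-1/1583) + 1642)*3217 = (-42/1583 + 1642)*3217 = (2599244/1583)*3217 = 8361767948/1583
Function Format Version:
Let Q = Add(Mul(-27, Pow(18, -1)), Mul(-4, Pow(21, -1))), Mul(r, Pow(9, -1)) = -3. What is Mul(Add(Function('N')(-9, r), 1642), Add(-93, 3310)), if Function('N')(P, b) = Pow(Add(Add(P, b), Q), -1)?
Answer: Rational(8361767948, 1583) ≈ 5.2822e+6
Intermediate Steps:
r = -27 (r = Mul(9, -3) = -27)
Q = Rational(-71, 42) (Q = Add(Mul(-27, Rational(1, 18)), Mul(-4, Rational(1, 21))) = Add(Rational(-3, 2), Rational(-4, 21)) = Rational(-71, 42) ≈ -1.6905)
Function('N')(P, b) = Pow(Add(Rational(-71, 42), P, b), -1) (Function('N')(P, b) = Pow(Add(Add(P, b), Rational(-71, 42)), -1) = Pow(Add(Rational(-71, 42), P, b), -1))
Mul(Add(Function('N')(-9, r), 1642), Add(-93, 3310)) = Mul(Add(Mul(42, Pow(Add(-71, Mul(42, -9), Mul(42, -27)), -1)), 1642), Add(-93, 3310)) = Mul(Add(Mul(42, Pow(Add(-71, -378, -1134), -1)), 1642), 3217) = Mul(Add(Mul(42, Pow(-1583, -1)), 1642), 3217) = Mul(Add(Mul(42, Rational(-1, 1583)), 1642), 3217) = Mul(Add(Rational(-42, 1583), 1642), 3217) = Mul(Rational(2599244, 1583), 3217) = Rational(8361767948, 1583)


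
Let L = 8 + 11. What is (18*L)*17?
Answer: 5814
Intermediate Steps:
L = 19
(18*L)*17 = (18*19)*17 = 342*17 = 5814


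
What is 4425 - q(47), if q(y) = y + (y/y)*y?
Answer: 4331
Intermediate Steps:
q(y) = 2*y (q(y) = y + 1*y = y + y = 2*y)
4425 - q(47) = 4425 - 2*47 = 4425 - 1*94 = 4425 - 94 = 4331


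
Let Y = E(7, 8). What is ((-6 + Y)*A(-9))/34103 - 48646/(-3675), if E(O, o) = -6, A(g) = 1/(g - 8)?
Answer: 28202611246/2130584925 ≈ 13.237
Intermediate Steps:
A(g) = 1/(-8 + g)
Y = -6
((-6 + Y)*A(-9))/34103 - 48646/(-3675) = ((-6 - 6)/(-8 - 9))/34103 - 48646/(-3675) = -12/(-17)*(1/34103) - 48646*(-1/3675) = -12*(-1/17)*(1/34103) + 48646/3675 = (12/17)*(1/34103) + 48646/3675 = 12/579751 + 48646/3675 = 28202611246/2130584925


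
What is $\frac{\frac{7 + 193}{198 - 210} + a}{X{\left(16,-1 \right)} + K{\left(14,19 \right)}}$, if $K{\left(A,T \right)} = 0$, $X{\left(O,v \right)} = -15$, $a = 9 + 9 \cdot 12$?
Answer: $- \frac{301}{45} \approx -6.6889$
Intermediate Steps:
$a = 117$ ($a = 9 + 108 = 117$)
$\frac{\frac{7 + 193}{198 - 210} + a}{X{\left(16,-1 \right)} + K{\left(14,19 \right)}} = \frac{\frac{7 + 193}{198 - 210} + 117}{-15 + 0} = \frac{\frac{200}{-12} + 117}{-15} = \left(200 \left(- \frac{1}{12}\right) + 117\right) \left(- \frac{1}{15}\right) = \left(- \frac{50}{3} + 117\right) \left(- \frac{1}{15}\right) = \frac{301}{3} \left(- \frac{1}{15}\right) = - \frac{301}{45}$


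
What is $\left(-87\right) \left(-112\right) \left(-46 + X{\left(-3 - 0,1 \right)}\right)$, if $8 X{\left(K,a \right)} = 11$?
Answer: $-434826$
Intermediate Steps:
$X{\left(K,a \right)} = \frac{11}{8}$ ($X{\left(K,a \right)} = \frac{1}{8} \cdot 11 = \frac{11}{8}$)
$\left(-87\right) \left(-112\right) \left(-46 + X{\left(-3 - 0,1 \right)}\right) = \left(-87\right) \left(-112\right) \left(-46 + \frac{11}{8}\right) = 9744 \left(- \frac{357}{8}\right) = -434826$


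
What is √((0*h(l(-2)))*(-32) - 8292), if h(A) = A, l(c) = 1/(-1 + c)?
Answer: 2*I*√2073 ≈ 91.06*I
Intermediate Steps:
√((0*h(l(-2)))*(-32) - 8292) = √((0/(-1 - 2))*(-32) - 8292) = √((0/(-3))*(-32) - 8292) = √((0*(-⅓))*(-32) - 8292) = √(0*(-32) - 8292) = √(0 - 8292) = √(-8292) = 2*I*√2073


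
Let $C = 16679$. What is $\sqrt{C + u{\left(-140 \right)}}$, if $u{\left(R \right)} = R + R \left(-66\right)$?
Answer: $\sqrt{25779} \approx 160.56$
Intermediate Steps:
$u{\left(R \right)} = - 65 R$ ($u{\left(R \right)} = R - 66 R = - 65 R$)
$\sqrt{C + u{\left(-140 \right)}} = \sqrt{16679 - -9100} = \sqrt{16679 + 9100} = \sqrt{25779}$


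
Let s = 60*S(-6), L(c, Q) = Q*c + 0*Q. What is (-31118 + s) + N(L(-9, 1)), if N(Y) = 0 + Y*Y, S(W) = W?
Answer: -31397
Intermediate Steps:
L(c, Q) = Q*c (L(c, Q) = Q*c + 0 = Q*c)
N(Y) = Y² (N(Y) = 0 + Y² = Y²)
s = -360 (s = 60*(-6) = -360)
(-31118 + s) + N(L(-9, 1)) = (-31118 - 360) + (1*(-9))² = -31478 + (-9)² = -31478 + 81 = -31397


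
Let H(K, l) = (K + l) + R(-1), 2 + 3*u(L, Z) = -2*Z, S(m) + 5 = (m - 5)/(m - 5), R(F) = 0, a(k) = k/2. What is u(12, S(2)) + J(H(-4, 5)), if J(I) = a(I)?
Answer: 5/2 ≈ 2.5000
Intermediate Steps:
a(k) = k/2 (a(k) = k*(½) = k/2)
S(m) = -4 (S(m) = -5 + (m - 5)/(m - 5) = -5 + (-5 + m)/(-5 + m) = -5 + 1 = -4)
u(L, Z) = -⅔ - 2*Z/3 (u(L, Z) = -⅔ + (-2*Z)/3 = -⅔ - 2*Z/3)
H(K, l) = K + l (H(K, l) = (K + l) + 0 = K + l)
J(I) = I/2
u(12, S(2)) + J(H(-4, 5)) = (-⅔ - ⅔*(-4)) + (-4 + 5)/2 = (-⅔ + 8/3) + (½)*1 = 2 + ½ = 5/2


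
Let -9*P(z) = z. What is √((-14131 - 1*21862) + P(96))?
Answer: I*√324033/3 ≈ 189.75*I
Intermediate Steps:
P(z) = -z/9
√((-14131 - 1*21862) + P(96)) = √((-14131 - 1*21862) - ⅑*96) = √((-14131 - 21862) - 32/3) = √(-35993 - 32/3) = √(-108011/3) = I*√324033/3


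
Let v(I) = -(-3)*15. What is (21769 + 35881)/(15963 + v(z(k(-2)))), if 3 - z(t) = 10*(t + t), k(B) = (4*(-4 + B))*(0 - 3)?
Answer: 28825/8004 ≈ 3.6013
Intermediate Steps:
k(B) = 48 - 12*B (k(B) = (-16 + 4*B)*(-3) = 48 - 12*B)
z(t) = 3 - 20*t (z(t) = 3 - 10*(t + t) = 3 - 10*2*t = 3 - 20*t)
v(I) = 45 (v(I) = -3*(-15) = 45)
(21769 + 35881)/(15963 + v(z(k(-2)))) = (21769 + 35881)/(15963 + 45) = 57650/16008 = 57650*(1/16008) = 28825/8004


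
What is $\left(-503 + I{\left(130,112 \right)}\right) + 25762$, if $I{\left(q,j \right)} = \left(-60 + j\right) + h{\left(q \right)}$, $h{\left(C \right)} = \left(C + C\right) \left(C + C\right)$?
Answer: $92911$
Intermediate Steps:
$h{\left(C \right)} = 4 C^{2}$ ($h{\left(C \right)} = 2 C 2 C = 4 C^{2}$)
$I{\left(q,j \right)} = -60 + j + 4 q^{2}$ ($I{\left(q,j \right)} = \left(-60 + j\right) + 4 q^{2} = -60 + j + 4 q^{2}$)
$\left(-503 + I{\left(130,112 \right)}\right) + 25762 = \left(-503 + \left(-60 + 112 + 4 \cdot 130^{2}\right)\right) + 25762 = \left(-503 + \left(-60 + 112 + 4 \cdot 16900\right)\right) + 25762 = \left(-503 + \left(-60 + 112 + 67600\right)\right) + 25762 = \left(-503 + 67652\right) + 25762 = 67149 + 25762 = 92911$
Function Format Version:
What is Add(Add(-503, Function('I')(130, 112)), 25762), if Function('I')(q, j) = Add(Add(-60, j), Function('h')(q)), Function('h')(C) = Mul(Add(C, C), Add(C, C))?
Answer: 92911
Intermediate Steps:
Function('h')(C) = Mul(4, Pow(C, 2)) (Function('h')(C) = Mul(Mul(2, C), Mul(2, C)) = Mul(4, Pow(C, 2)))
Function('I')(q, j) = Add(-60, j, Mul(4, Pow(q, 2))) (Function('I')(q, j) = Add(Add(-60, j), Mul(4, Pow(q, 2))) = Add(-60, j, Mul(4, Pow(q, 2))))
Add(Add(-503, Function('I')(130, 112)), 25762) = Add(Add(-503, Add(-60, 112, Mul(4, Pow(130, 2)))), 25762) = Add(Add(-503, Add(-60, 112, Mul(4, 16900))), 25762) = Add(Add(-503, Add(-60, 112, 67600)), 25762) = Add(Add(-503, 67652), 25762) = Add(67149, 25762) = 92911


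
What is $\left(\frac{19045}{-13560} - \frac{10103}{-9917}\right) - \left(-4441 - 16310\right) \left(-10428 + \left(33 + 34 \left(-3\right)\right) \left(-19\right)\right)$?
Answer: $- \frac{5088162636400285}{26894904} \approx -1.8919 \cdot 10^{8}$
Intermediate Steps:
$\left(\frac{19045}{-13560} - \frac{10103}{-9917}\right) - \left(-4441 - 16310\right) \left(-10428 + \left(33 + 34 \left(-3\right)\right) \left(-19\right)\right) = \left(19045 \left(- \frac{1}{13560}\right) - - \frac{10103}{9917}\right) - - 20751 \left(-10428 + \left(33 - 102\right) \left(-19\right)\right) = \left(- \frac{3809}{2712} + \frac{10103}{9917}\right) - - 20751 \left(-10428 - -1311\right) = - \frac{10374517}{26894904} - - 20751 \left(-10428 + 1311\right) = - \frac{10374517}{26894904} - \left(-20751\right) \left(-9117\right) = - \frac{10374517}{26894904} - 189186867 = - \frac{5088162636400285}{26894904}$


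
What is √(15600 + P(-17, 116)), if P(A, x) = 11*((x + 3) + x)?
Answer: √18185 ≈ 134.85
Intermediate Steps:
P(A, x) = 33 + 22*x (P(A, x) = 11*((3 + x) + x) = 11*(3 + 2*x) = 33 + 22*x)
√(15600 + P(-17, 116)) = √(15600 + (33 + 22*116)) = √(15600 + (33 + 2552)) = √(15600 + 2585) = √18185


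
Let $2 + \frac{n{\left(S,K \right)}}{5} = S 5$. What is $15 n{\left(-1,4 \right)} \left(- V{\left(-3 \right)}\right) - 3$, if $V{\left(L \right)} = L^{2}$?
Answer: $4722$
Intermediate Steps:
$n{\left(S,K \right)} = -10 + 25 S$ ($n{\left(S,K \right)} = -10 + 5 S 5 = -10 + 5 \cdot 5 S = -10 + 25 S$)
$15 n{\left(-1,4 \right)} \left(- V{\left(-3 \right)}\right) - 3 = 15 \left(-10 + 25 \left(-1\right)\right) \left(- \left(-3\right)^{2}\right) - 3 = 15 \left(-10 - 25\right) \left(\left(-1\right) 9\right) - 3 = 15 \left(\left(-35\right) \left(-9\right)\right) - 3 = 15 \cdot 315 - 3 = 4725 - 3 = 4722$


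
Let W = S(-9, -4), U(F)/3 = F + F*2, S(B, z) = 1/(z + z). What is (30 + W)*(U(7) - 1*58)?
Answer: 1195/8 ≈ 149.38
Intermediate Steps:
S(B, z) = 1/(2*z)
U(F) = 9*F (U(F) = 3*(F + F*2) = 3*(F + 2*F) = 3*(3*F) = 9*F)
W = -1/8 (W = (1/2)/(-4) = (1/2)*(-1/4) = -1/8 ≈ -0.12500)
(30 + W)*(U(7) - 1*58) = (30 - 1/8)*(9*7 - 1*58) = 239*(63 - 58)/8 = (239/8)*5 = 1195/8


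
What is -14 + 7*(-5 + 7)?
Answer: 0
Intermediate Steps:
-14 + 7*(-5 + 7) = -14 + 7*2 = -14 + 14 = 0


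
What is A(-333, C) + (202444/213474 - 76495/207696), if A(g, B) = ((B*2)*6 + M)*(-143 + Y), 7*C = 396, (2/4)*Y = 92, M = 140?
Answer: 578892811644367/17242437296 ≈ 33574.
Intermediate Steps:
Y = 184 (Y = 2*92 = 184)
C = 396/7 (C = (⅐)*396 = 396/7 ≈ 56.571)
A(g, B) = 5740 + 492*B (A(g, B) = ((B*2)*6 + 140)*(-143 + 184) = ((2*B)*6 + 140)*41 = (12*B + 140)*41 = (140 + 12*B)*41 = 5740 + 492*B)
A(-333, C) + (202444/213474 - 76495/207696) = (5740 + 492*(396/7)) + (202444/213474 - 76495/207696) = (5740 + 194832/7) + (202444*(1/213474) - 76495*1/207696) = 235012/7 + (101222/106737 - 76495/207696) = 235012/7 + 1428728633/2463205328 = 578892811644367/17242437296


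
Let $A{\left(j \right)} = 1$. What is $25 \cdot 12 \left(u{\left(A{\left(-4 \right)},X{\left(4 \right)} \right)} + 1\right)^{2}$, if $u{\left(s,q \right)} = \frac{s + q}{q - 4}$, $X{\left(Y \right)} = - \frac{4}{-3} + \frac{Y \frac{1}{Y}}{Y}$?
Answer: $\frac{1200}{841} \approx 1.4269$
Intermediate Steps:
$X{\left(Y \right)} = \frac{4}{3} + \frac{1}{Y}$ ($X{\left(Y \right)} = \left(-4\right) \left(- \frac{1}{3}\right) + 1 \frac{1}{Y} = \frac{4}{3} + \frac{1}{Y}$)
$u{\left(s,q \right)} = \frac{q + s}{-4 + q}$
$25 \cdot 12 \left(u{\left(A{\left(-4 \right)},X{\left(4 \right)} \right)} + 1\right)^{2} = 25 \cdot 12 \left(\frac{\left(\frac{4}{3} + \frac{1}{4}\right) + 1}{-4 + \left(\frac{4}{3} + \frac{1}{4}\right)} + 1\right)^{2} = 300 \left(\frac{\left(\frac{4}{3} + \frac{1}{4}\right) + 1}{-4 + \left(\frac{4}{3} + \frac{1}{4}\right)} + 1\right)^{2} = 300 \left(\frac{\frac{19}{12} + 1}{-4 + \frac{19}{12}} + 1\right)^{2} = 300 \left(\frac{1}{- \frac{29}{12}} \cdot \frac{31}{12} + 1\right)^{2} = 300 \left(\left(- \frac{12}{29}\right) \frac{31}{12} + 1\right)^{2} = 300 \left(- \frac{31}{29} + 1\right)^{2} = 300 \left(- \frac{2}{29}\right)^{2} = 300 \cdot \frac{4}{841} = \frac{1200}{841}$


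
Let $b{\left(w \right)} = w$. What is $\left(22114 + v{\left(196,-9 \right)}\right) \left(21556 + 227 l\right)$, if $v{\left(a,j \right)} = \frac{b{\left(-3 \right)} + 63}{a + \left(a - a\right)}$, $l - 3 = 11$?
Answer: $\frac{26801787134}{49} \approx 5.4698 \cdot 10^{8}$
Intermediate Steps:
$l = 14$ ($l = 3 + 11 = 14$)
$v{\left(a,j \right)} = \frac{60}{a}$ ($v{\left(a,j \right)} = \frac{-3 + 63}{a + \left(a - a\right)} = \frac{60}{a + 0} = \frac{60}{a}$)
$\left(22114 + v{\left(196,-9 \right)}\right) \left(21556 + 227 l\right) = \left(22114 + \frac{60}{196}\right) \left(21556 + 227 \cdot 14\right) = \left(22114 + 60 \cdot \frac{1}{196}\right) \left(21556 + 3178\right) = \left(22114 + \frac{15}{49}\right) 24734 = \frac{1083601}{49} \cdot 24734 = \frac{26801787134}{49}$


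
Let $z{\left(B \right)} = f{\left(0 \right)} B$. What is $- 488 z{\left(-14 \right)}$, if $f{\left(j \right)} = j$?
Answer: $0$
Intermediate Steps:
$z{\left(B \right)} = 0$ ($z{\left(B \right)} = 0 B = 0$)
$- 488 z{\left(-14 \right)} = \left(-488\right) 0 = 0$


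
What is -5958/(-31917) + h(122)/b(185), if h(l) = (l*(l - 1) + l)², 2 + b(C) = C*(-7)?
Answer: -2356891862542/13798783 ≈ -1.7080e+5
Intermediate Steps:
b(C) = -2 - 7*C (b(C) = -2 + C*(-7) = -2 - 7*C)
h(l) = (l + l*(-1 + l))² (h(l) = (l*(-1 + l) + l)² = (l + l*(-1 + l))²)
-5958/(-31917) + h(122)/b(185) = -5958/(-31917) + 122⁴/(-2 - 7*185) = -5958*(-1/31917) + 221533456/(-2 - 1295) = 1986/10639 + 221533456/(-1297) = 1986/10639 + 221533456*(-1/1297) = 1986/10639 - 221533456/1297 = -2356891862542/13798783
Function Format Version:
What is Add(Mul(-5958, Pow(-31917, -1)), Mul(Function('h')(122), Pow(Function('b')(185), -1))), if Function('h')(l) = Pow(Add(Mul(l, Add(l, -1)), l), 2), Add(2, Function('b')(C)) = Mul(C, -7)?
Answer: Rational(-2356891862542, 13798783) ≈ -1.7080e+5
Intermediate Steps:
Function('b')(C) = Add(-2, Mul(-7, C)) (Function('b')(C) = Add(-2, Mul(C, -7)) = Add(-2, Mul(-7, C)))
Function('h')(l) = Pow(Add(l, Mul(l, Add(-1, l))), 2) (Function('h')(l) = Pow(Add(Mul(l, Add(-1, l)), l), 2) = Pow(Add(l, Mul(l, Add(-1, l))), 2))
Add(Mul(-5958, Pow(-31917, -1)), Mul(Function('h')(122), Pow(Function('b')(185), -1))) = Add(Mul(-5958, Pow(-31917, -1)), Mul(Pow(122, 4), Pow(Add(-2, Mul(-7, 185)), -1))) = Add(Mul(-5958, Rational(-1, 31917)), Mul(221533456, Pow(Add(-2, -1295), -1))) = Add(Rational(1986, 10639), Mul(221533456, Pow(-1297, -1))) = Add(Rational(1986, 10639), Mul(221533456, Rational(-1, 1297))) = Add(Rational(1986, 10639), Rational(-221533456, 1297)) = Rational(-2356891862542, 13798783)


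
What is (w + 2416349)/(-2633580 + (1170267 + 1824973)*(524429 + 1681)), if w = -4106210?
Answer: -563287/525274360940 ≈ -1.0724e-6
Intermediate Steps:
(w + 2416349)/(-2633580 + (1170267 + 1824973)*(524429 + 1681)) = (-4106210 + 2416349)/(-2633580 + (1170267 + 1824973)*(524429 + 1681)) = -1689861/(-2633580 + 2995240*526110) = -1689861/(-2633580 + 1575825716400) = -1689861/1575823082820 = -1689861*1/1575823082820 = -563287/525274360940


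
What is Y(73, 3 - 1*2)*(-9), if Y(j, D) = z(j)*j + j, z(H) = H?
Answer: -48618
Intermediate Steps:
Y(j, D) = j + j**2 (Y(j, D) = j*j + j = j**2 + j = j + j**2)
Y(73, 3 - 1*2)*(-9) = (73*(1 + 73))*(-9) = (73*74)*(-9) = 5402*(-9) = -48618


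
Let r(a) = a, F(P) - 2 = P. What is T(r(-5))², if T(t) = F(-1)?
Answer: 1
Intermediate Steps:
F(P) = 2 + P
T(t) = 1 (T(t) = 2 - 1 = 1)
T(r(-5))² = 1² = 1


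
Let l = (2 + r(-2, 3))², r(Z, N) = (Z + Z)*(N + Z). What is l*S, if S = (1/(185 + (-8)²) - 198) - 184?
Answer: -380468/249 ≈ -1528.0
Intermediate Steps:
r(Z, N) = 2*Z*(N + Z) (r(Z, N) = (2*Z)*(N + Z) = 2*Z*(N + Z))
l = 4 (l = (2 + 2*(-2)*(3 - 2))² = (2 + 2*(-2)*1)² = (2 - 4)² = (-2)² = 4)
S = -95117/249 (S = (1/(185 + 64) - 198) - 184 = (1/249 - 198) - 184 = -49301/249 - 184 = -95117/249 ≈ -382.00)
l*S = 4*(-95117/249) = -380468/249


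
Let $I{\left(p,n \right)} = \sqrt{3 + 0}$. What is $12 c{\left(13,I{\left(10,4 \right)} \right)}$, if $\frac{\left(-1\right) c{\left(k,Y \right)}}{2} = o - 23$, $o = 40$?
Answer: $-408$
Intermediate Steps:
$I{\left(p,n \right)} = \sqrt{3}$
$c{\left(k,Y \right)} = -34$ ($c{\left(k,Y \right)} = - 2 \left(40 - 23\right) = \left(-2\right) 17 = -34$)
$12 c{\left(13,I{\left(10,4 \right)} \right)} = 12 \left(-34\right) = -408$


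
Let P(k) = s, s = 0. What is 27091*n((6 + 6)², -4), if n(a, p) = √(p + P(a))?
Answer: 54182*I ≈ 54182.0*I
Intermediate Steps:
P(k) = 0
n(a, p) = √p (n(a, p) = √(p + 0) = √p)
27091*n((6 + 6)², -4) = 27091*√(-4) = 27091*(2*I) = 54182*I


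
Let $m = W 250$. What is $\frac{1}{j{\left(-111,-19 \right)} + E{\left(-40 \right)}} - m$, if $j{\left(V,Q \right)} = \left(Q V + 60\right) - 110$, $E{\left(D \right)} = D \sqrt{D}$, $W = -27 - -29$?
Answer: $- \frac{2151738441}{4303481} + \frac{80 i \sqrt{10}}{4303481} \approx -500.0 + 5.8785 \cdot 10^{-5} i$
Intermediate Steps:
$W = 2$ ($W = -27 + 29 = 2$)
$E{\left(D \right)} = D^{\frac{3}{2}}$
$j{\left(V,Q \right)} = -50 + Q V$ ($j{\left(V,Q \right)} = \left(60 + Q V\right) - 110 = -50 + Q V$)
$m = 500$ ($m = 2 \cdot 250 = 500$)
$\frac{1}{j{\left(-111,-19 \right)} + E{\left(-40 \right)}} - m = \frac{1}{\left(-50 - -2109\right) + \left(-40\right)^{\frac{3}{2}}} - 500 = \frac{1}{\left(-50 + 2109\right) - 80 i \sqrt{10}} - 500 = \frac{1}{2059 - 80 i \sqrt{10}} - 500 = -500 + \frac{1}{2059 - 80 i \sqrt{10}}$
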